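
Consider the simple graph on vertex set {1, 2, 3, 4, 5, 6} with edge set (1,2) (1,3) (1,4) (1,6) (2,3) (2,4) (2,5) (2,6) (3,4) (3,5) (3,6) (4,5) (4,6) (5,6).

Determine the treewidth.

A width-4 tree decomposition is:
Bags: B1 = {2, 3, 4, 5, 6}  B2 = {1, 2, 3, 4, 6}
Tree: B1–B2
Every bag has size at most 5, so the width is 5 − 1 = 4 and tw(G) ≤ 4. On the other hand G contains the 5-clique {1, 2, 3, 4, 6}. A clique must lie in a single bag of any decomposition, so no decomposition can have width below 4. Therefore the treewidth is 4.

4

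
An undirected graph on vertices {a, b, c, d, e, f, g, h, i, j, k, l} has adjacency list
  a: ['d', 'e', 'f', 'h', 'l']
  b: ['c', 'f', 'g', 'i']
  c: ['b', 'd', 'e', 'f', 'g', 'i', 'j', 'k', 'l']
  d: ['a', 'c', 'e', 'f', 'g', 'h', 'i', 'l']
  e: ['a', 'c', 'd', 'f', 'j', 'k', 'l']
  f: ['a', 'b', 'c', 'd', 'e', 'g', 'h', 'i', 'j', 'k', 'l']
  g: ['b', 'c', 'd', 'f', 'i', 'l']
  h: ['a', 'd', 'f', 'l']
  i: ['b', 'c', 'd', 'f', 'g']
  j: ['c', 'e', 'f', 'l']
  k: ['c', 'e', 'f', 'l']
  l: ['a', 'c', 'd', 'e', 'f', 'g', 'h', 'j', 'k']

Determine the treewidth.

A width-4 tree decomposition is:
Bags: B1 = {c, d, e, f, l}  B2 = {c, e, f, k, l}  B3 = {c, d, f, g, l}  B4 = {c, e, f, j, l}  B5 = {c, d, f, g, i}  B6 = {a, d, e, f, l}  B7 = {b, c, f, g, i}  B8 = {a, d, f, h, l}
Tree: B1–B2, B1–B3, B1–B4, B3–B5, B1–B6, B5–B7, B6–B8
Each bag holds 5 vertices, so the decomposition has width 4, which upper-bounds the treewidth. Conversely, {a, d, f, h, l} is a clique of size 5, and the vertices of any clique must share a bag in every tree decomposition; so some bag has ≥ 5 vertices and tw(G) ≥ 4. Hence tw(G) = 4 exactly.

4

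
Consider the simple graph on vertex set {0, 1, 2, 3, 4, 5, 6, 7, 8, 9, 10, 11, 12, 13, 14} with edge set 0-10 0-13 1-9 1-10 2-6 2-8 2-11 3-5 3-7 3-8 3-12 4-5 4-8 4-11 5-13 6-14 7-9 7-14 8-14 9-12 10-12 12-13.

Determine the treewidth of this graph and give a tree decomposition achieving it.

Treewidth 3.
One such decomposition:
Bags: B1 = {2, 6, 11, 14}  B2 = {2, 8, 11, 14}  B3 = {4, 8, 11, 14}  B4 = {4, 7, 8, 14}  B5 = {3, 4, 7, 8}  B6 = {3, 4, 5, 7}  B7 = {3, 5, 7, 9}  B8 = {3, 5, 9, 12}  B9 = {5, 9, 12, 13}  B10 = {1, 9, 12, 13}  B11 = {1, 10, 12, 13}  B12 = {0, 1, 10, 13}
Tree: B1–B2, B2–B3, B3–B4, B4–B5, B5–B6, B6–B7, B7–B8, B8–B9, B9–B10, B10–B11, B11–B12

Each bag holds 4 vertices, so the decomposition has width 3, which upper-bounds the treewidth. For the lower bound: the 4 vertex sets {2,6,11}, {14}, {8}, {3,4,5,7} are disjoint, each induces a connected subgraph, and every pair is joined by at least one edge of G. Contracting each set to a single vertex therefore yields K_{4} as a minor, and since treewidth is minor-monotone, tw(G) ≥ tw(K_{4}) = 3. The upper and lower bounds meet at 3, so that is the treewidth.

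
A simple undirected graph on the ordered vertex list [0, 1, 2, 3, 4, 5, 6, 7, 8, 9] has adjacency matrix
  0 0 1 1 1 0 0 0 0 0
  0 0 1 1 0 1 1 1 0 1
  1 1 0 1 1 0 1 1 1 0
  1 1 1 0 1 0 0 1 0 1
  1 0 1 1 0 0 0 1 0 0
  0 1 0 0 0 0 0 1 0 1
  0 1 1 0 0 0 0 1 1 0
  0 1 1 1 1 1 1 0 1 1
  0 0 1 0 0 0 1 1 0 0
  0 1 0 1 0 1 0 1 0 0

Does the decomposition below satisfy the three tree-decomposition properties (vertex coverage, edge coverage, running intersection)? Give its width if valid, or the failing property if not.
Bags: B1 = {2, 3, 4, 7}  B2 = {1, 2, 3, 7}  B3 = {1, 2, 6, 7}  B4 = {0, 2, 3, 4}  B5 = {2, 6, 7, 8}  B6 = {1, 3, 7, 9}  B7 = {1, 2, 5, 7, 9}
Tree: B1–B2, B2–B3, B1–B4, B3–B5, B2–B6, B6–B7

A tree decomposition must satisfy three properties: every vertex lies in some bag; for every edge, both endpoints lie together in some bag; and for every vertex, the bags containing it form a connected subtree. Here bags containing vertex 2 are not connected in the tree, so the decomposition is invalid.

No — bags containing vertex 2 are not connected in the tree.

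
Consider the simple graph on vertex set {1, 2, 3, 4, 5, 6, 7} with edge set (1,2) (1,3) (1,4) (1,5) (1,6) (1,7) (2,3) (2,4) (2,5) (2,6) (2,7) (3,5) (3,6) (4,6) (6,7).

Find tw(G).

A width-3 tree decomposition is:
Bags: B1 = {1, 2, 3, 5}  B2 = {1, 2, 3, 6}  B3 = {1, 2, 6, 7}  B4 = {1, 2, 4, 6}
Tree: B1–B2, B2–B3, B2–B4
Every bag has size at most 4, so the width is 4 − 1 = 3 and tw(G) ≤ 3. For the lower bound, the 4 vertices {1, 2, 3, 5} are pairwise adjacent, and any tree decomposition puts a clique entirely inside one bag — forcing width ≥ 3. Combining the bounds, tw(G) = 3.

3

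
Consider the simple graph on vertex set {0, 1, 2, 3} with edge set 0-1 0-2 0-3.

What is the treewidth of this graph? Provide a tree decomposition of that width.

Treewidth 1.
Bags: B1 = {0, 1}  B2 = {0, 2}  B3 = {0, 3}
Tree: B1–B2, B2–B3

Every bag has size at most 2, so the width is 2 − 1 = 1 and tw(G) ≤ 1. Since G has at least one edge (e.g. 1–0), it is not an edgeless graph, so tw(G) ≥ 1. The upper and lower bounds meet at 1, so that is the treewidth.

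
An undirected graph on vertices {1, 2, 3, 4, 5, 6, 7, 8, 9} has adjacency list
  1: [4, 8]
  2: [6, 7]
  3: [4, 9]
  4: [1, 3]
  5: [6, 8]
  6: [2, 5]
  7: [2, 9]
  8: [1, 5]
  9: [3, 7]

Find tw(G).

2

A width-2 tree decomposition is:
Bags: B1 = {3, 7, 9}  B2 = {2, 3, 7}  B3 = {2, 3, 6}  B4 = {3, 5, 6}  B5 = {3, 5, 8}  B6 = {1, 3, 8}  B7 = {1, 3, 4}
Tree: B1–B2, B2–B3, B3–B4, B4–B5, B5–B6, B6–B7
Each bag holds 3 vertices, so the decomposition has width 2, which upper-bounds the treewidth. Since 3–9–7–2–6–5–8–1–4–3 is a cycle in G, G is not acyclic. Forests are exactly the graphs of treewidth ≤ 1, so tw(G) ≥ 2. Hence tw(G) = 2 exactly.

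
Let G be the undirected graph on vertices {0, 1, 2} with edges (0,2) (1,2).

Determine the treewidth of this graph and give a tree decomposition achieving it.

Treewidth 1.
Bags: B1 = {1, 2}  B2 = {0, 2}
Tree: B1–B2

Each bag holds 2 vertices, so the decomposition has width 1, which upper-bounds the treewidth. Since G has at least one edge (e.g. 2–1), it is not an edgeless graph, so tw(G) ≥ 1. Therefore the treewidth is 1.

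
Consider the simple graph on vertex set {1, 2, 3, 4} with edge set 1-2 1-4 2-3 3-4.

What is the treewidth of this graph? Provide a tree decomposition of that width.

Treewidth 2.
One such decomposition:
Bags: B1 = {1, 2, 3}  B2 = {1, 3, 4}
Tree: B1–B2

The largest bag has 3 vertices, giving width 2; this decomposition certifies tw(G) ≤ 2. The edges 3–2–1–4–3 form a cycle, so G is not a tree and its treewidth is at least 2. The upper and lower bounds meet at 2, so that is the treewidth.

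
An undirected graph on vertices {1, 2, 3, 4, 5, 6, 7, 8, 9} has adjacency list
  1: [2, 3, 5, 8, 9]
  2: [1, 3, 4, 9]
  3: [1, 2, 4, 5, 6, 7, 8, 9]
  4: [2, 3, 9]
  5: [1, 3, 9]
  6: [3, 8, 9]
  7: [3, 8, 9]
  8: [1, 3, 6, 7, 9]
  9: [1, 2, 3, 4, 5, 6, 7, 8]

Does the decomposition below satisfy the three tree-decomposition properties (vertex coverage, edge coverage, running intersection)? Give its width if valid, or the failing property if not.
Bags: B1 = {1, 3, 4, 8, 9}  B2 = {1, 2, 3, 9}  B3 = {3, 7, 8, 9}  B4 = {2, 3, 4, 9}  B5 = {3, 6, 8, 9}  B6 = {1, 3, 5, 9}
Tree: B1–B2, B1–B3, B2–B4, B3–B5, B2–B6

A tree decomposition must satisfy three properties: every vertex lies in some bag; for every edge, both endpoints lie together in some bag; and for every vertex, the bags containing it form a connected subtree. Here bags containing vertex 4 are not connected in the tree, so the decomposition is invalid.

No — bags containing vertex 4 are not connected in the tree.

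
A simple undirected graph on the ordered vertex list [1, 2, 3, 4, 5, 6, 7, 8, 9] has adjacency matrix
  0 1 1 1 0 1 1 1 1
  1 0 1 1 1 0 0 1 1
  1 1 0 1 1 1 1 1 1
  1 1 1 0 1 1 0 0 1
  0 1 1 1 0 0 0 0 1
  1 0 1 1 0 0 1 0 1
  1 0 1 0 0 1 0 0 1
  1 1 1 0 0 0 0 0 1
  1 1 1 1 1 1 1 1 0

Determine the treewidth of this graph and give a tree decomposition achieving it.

Treewidth 4.
One such decomposition:
Bags: B1 = {1, 2, 3, 8, 9}  B2 = {1, 2, 3, 4, 9}  B3 = {1, 3, 4, 6, 9}  B4 = {2, 3, 4, 5, 9}  B5 = {1, 3, 6, 7, 9}
Tree: B1–B2, B2–B3, B2–B4, B3–B5

Each bag holds 5 vertices, so the decomposition has width 4, which upper-bounds the treewidth. Conversely, {1, 2, 3, 8, 9} is a clique of size 5, and the vertices of any clique must share a bag in every tree decomposition; so some bag has ≥ 5 vertices and tw(G) ≥ 4. Therefore the treewidth is 4.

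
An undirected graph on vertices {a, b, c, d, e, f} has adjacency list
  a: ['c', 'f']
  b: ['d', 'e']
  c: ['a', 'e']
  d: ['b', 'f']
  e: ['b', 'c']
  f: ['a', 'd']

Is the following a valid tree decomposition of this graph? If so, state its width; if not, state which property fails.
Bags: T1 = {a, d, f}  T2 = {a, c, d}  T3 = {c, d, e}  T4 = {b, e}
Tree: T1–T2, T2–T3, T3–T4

No — edge (d,b) lies in no bag.

A tree decomposition must satisfy three properties: every vertex lies in some bag; for every edge, both endpoints lie together in some bag; and for every vertex, the bags containing it form a connected subtree. Here edge (d,b) lies in no bag, so the decomposition is invalid.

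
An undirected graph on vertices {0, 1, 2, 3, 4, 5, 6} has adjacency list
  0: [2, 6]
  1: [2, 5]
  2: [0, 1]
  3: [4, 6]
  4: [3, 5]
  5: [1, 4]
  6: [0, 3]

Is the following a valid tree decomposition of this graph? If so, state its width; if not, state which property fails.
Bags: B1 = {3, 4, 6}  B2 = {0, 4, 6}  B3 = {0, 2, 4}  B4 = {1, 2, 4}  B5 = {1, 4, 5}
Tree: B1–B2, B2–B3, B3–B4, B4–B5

Every vertex of G appears in some bag (union = {0, 1, 2, 3, 4, 5, 6}); every edge is covered by a bag; and for each vertex v the set of bags containing v is connected in the bag tree. The decomposition is therefore valid. The largest bag has 3 vertices, so the width is 2.

Yes; width 2.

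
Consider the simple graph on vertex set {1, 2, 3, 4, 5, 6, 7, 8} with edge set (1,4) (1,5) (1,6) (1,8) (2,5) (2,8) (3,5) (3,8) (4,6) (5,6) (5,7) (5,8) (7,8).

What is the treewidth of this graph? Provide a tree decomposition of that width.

Every bag has size at most 3, so the width is 3 − 1 = 2 and tw(G) ≤ 2. For the lower bound, the 3 vertices {1, 4, 6} are pairwise adjacent, and any tree decomposition puts a clique entirely inside one bag — forcing width ≥ 2. Therefore the treewidth is 2.

Treewidth 2.
One such decomposition:
Bags: B1 = {1, 5, 6}  B2 = {1, 5, 8}  B3 = {5, 7, 8}  B4 = {3, 5, 8}  B5 = {2, 5, 8}  B6 = {1, 4, 6}
Tree: B1–B2, B2–B3, B3–B4, B3–B5, B1–B6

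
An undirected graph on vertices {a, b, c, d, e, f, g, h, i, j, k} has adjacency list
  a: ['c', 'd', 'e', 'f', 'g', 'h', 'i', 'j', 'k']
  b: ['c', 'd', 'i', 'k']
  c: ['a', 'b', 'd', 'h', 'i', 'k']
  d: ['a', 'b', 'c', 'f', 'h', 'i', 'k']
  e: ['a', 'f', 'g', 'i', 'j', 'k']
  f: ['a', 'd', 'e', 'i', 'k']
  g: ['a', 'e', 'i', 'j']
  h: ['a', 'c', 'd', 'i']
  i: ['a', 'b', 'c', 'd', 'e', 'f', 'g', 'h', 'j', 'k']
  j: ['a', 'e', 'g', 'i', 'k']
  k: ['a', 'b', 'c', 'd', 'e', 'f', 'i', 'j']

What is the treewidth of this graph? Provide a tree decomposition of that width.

Treewidth 4.
One optimal decomposition is:
Bags: B1 = {a, e, f, i, k}  B2 = {a, d, f, i, k}  B3 = {a, c, d, i, k}  B4 = {a, c, d, h, i}  B5 = {a, e, i, j, k}  B6 = {b, c, d, i, k}  B7 = {a, e, g, i, j}
Tree: B1–B2, B2–B3, B3–B4, B1–B5, B3–B6, B5–B7

Every bag has size at most 5, so the width is 5 − 1 = 4 and tw(G) ≤ 4. Conversely, {a, e, g, i, j} is a clique of size 5, and the vertices of any clique must share a bag in every tree decomposition; so some bag has ≥ 5 vertices and tw(G) ≥ 4. Combining the bounds, tw(G) = 4.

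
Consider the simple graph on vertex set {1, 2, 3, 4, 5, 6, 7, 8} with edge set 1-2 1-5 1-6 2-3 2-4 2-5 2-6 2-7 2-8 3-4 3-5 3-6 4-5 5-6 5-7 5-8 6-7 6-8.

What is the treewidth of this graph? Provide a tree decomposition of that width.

Treewidth 3.
One such decomposition:
Bags: B1 = {2, 5, 6, 7}  B2 = {2, 5, 6, 8}  B3 = {2, 3, 5, 6}  B4 = {1, 2, 5, 6}  B5 = {2, 3, 4, 5}
Tree: B1–B2, B2–B3, B1–B4, B3–B5

The largest bag has 4 vertices, giving width 3; this decomposition certifies tw(G) ≤ 3. For the lower bound, the 4 vertices {2, 3, 4, 5} are pairwise adjacent, and any tree decomposition puts a clique entirely inside one bag — forcing width ≥ 3. The upper and lower bounds meet at 3, so that is the treewidth.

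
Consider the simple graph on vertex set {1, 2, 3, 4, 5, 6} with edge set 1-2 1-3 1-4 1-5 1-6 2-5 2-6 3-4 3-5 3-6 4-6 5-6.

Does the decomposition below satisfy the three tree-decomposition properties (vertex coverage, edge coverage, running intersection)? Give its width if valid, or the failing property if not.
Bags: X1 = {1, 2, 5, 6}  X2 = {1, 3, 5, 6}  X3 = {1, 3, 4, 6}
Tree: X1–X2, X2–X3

Yes; width 3.

Every vertex of G appears in some bag (union = {1, 2, 3, 4, 5, 6}); every edge is covered by a bag; and for each vertex v the set of bags containing v is connected in the bag tree. The decomposition is therefore valid. The largest bag has 4 vertices, so the width is 3.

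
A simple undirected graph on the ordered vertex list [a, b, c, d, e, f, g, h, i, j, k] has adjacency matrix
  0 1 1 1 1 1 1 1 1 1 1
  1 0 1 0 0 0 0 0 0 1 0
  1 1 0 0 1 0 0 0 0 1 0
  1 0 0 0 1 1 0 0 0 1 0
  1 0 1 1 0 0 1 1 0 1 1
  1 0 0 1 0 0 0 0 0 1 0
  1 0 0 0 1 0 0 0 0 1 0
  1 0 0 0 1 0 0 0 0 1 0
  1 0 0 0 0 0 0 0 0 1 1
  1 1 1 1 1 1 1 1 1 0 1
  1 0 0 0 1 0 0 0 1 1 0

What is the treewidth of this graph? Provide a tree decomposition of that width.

Every bag has size at most 4, so the width is 4 − 1 = 3 and tw(G) ≤ 3. On the other hand G contains the 4-clique {a, d, e, j}. A clique must lie in a single bag of any decomposition, so no decomposition can have width below 3. Combining the bounds, tw(G) = 3.

Treewidth 3.
One such decomposition:
Bags: B1 = {a, b, c, j}  B2 = {a, c, e, j}  B3 = {a, d, e, j}  B4 = {a, e, h, j}  B5 = {a, d, f, j}  B6 = {a, e, j, k}  B7 = {a, e, g, j}  B8 = {a, i, j, k}
Tree: B1–B2, B2–B3, B2–B4, B3–B5, B2–B6, B2–B7, B6–B8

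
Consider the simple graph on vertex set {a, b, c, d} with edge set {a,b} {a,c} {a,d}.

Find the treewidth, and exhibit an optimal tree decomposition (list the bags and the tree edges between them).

Treewidth 1.
Bags: B1 = {a, b}  B2 = {a, d}  B3 = {a, c}
Tree: B1–B2, B2–B3

Every bag has size at most 2, so the width is 2 − 1 = 1 and tw(G) ≤ 1. Any graph with an edge has treewidth ≥ 1, and G has the edge b–a. Hence tw(G) = 1 exactly.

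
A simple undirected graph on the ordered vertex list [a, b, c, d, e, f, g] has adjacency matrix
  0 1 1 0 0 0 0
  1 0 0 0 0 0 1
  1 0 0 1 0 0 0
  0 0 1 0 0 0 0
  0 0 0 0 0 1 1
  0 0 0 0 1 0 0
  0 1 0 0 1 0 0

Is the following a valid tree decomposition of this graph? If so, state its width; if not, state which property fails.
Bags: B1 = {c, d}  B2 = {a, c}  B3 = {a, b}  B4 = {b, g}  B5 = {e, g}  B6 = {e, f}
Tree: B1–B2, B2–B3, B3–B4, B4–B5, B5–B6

Vertex coverage: the bags together contain {a, b, c, d, e, f, g}, the full vertex set. Edge coverage: each edge of G has both endpoints in at least one bag. Running intersection: for every vertex, the bags containing it form a connected subtree. All three properties hold, so this is a valid tree decomposition of width max|bag| − 1 = 1, and hence tw(G) ≤ 1.

Yes; width 1.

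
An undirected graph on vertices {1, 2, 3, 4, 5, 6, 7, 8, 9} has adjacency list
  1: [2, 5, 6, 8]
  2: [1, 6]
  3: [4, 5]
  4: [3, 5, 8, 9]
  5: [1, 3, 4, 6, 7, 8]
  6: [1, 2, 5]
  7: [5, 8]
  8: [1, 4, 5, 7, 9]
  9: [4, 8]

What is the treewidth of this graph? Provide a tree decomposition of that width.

Treewidth 2.
One optimal decomposition is:
Bags: B1 = {1, 5, 8}  B2 = {4, 5, 8}  B3 = {1, 5, 6}  B4 = {4, 8, 9}  B5 = {5, 7, 8}  B6 = {1, 2, 6}  B7 = {3, 4, 5}
Tree: B1–B2, B1–B3, B2–B4, B1–B5, B3–B6, B2–B7

Each bag holds 3 vertices, so the decomposition has width 2, which upper-bounds the treewidth. For the lower bound, the 3 vertices {4, 8, 9} are pairwise adjacent, and any tree decomposition puts a clique entirely inside one bag — forcing width ≥ 2. The upper and lower bounds meet at 2, so that is the treewidth.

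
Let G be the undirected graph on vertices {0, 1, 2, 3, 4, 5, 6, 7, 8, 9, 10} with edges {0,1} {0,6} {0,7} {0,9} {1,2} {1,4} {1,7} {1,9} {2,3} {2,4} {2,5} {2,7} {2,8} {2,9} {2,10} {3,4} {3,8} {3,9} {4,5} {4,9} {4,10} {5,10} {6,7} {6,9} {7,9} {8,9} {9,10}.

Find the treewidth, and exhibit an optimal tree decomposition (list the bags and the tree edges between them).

Treewidth 3.
One such decomposition:
Bags: B1 = {2, 3, 4, 9}  B2 = {1, 2, 4, 9}  B3 = {2, 4, 9, 10}  B4 = {2, 4, 5, 10}  B5 = {1, 2, 7, 9}  B6 = {2, 3, 8, 9}  B7 = {0, 1, 7, 9}  B8 = {0, 6, 7, 9}
Tree: B1–B2, B2–B3, B3–B4, B2–B5, B1–B6, B5–B7, B7–B8

The largest bag has 4 vertices, giving width 3; this decomposition certifies tw(G) ≤ 3. On the other hand G contains the 4-clique {0, 1, 7, 9}. A clique must lie in a single bag of any decomposition, so no decomposition can have width below 3. Therefore the treewidth is 3.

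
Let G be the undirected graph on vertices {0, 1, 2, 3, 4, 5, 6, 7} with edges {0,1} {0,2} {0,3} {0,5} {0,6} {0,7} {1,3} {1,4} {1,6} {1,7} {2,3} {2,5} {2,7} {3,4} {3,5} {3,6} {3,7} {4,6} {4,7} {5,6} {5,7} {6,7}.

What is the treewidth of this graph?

4

A width-4 tree decomposition is:
Bags: B1 = {0, 1, 3, 6, 7}  B2 = {1, 3, 4, 6, 7}  B3 = {0, 3, 5, 6, 7}  B4 = {0, 2, 3, 5, 7}
Tree: B1–B2, B1–B3, B3–B4
Each bag holds 5 vertices, so the decomposition has width 4, which upper-bounds the treewidth. For the lower bound, the 5 vertices {0, 1, 3, 6, 7} are pairwise adjacent, and any tree decomposition puts a clique entirely inside one bag — forcing width ≥ 4. Therefore the treewidth is 4.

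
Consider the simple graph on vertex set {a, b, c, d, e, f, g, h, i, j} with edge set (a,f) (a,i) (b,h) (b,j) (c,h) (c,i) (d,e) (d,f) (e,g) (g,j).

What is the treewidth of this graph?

2

A width-2 tree decomposition is:
Bags: B1 = {d, e, g}  B2 = {d, g, j}  B3 = {b, d, j}  B4 = {b, d, h}  B5 = {c, d, h}  B6 = {c, d, i}  B7 = {a, d, i}  B8 = {a, d, f}
Tree: B1–B2, B2–B3, B3–B4, B4–B5, B5–B6, B6–B7, B7–B8
Each bag holds 3 vertices, so the decomposition has width 2, which upper-bounds the treewidth. Since d–e–g–j–b–h–c–i–a–f–d is a cycle in G, G is not acyclic. Forests are exactly the graphs of treewidth ≤ 1, so tw(G) ≥ 2. Combining the bounds, tw(G) = 2.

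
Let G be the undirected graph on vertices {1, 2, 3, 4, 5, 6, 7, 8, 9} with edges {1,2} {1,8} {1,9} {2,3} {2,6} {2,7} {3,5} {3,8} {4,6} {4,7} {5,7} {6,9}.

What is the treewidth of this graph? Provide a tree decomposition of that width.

Treewidth 3.
One optimal decomposition is:
Bags: B1 = {1, 3, 8, 9}  B2 = {1, 2, 3, 9}  B3 = {2, 3, 6, 9}  B4 = {2, 3, 5, 6}  B5 = {2, 5, 6, 7}  B6 = {4, 5, 6, 7}
Tree: B1–B2, B2–B3, B3–B4, B4–B5, B5–B6

The largest bag has 4 vertices, giving width 3; this decomposition certifies tw(G) ≤ 3. For the lower bound: the 4 vertex sets {1,8,9}, {3}, {2}, {4,5,6,7} are disjoint, each induces a connected subgraph, and every pair is joined by at least one edge of G. Contracting each set to a single vertex therefore yields K_{4} as a minor, and since treewidth is minor-monotone, tw(G) ≥ tw(K_{4}) = 3. Hence tw(G) = 3 exactly.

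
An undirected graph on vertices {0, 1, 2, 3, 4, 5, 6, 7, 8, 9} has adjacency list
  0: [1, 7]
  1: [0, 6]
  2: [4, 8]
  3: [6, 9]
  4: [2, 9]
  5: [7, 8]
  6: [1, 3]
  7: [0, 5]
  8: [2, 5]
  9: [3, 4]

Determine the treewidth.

2

A width-2 tree decomposition is:
Bags: B1 = {3, 4, 9}  B2 = {2, 3, 4}  B3 = {2, 3, 8}  B4 = {3, 5, 8}  B5 = {3, 5, 7}  B6 = {0, 3, 7}  B7 = {0, 1, 3}  B8 = {1, 3, 6}
Tree: B1–B2, B2–B3, B3–B4, B4–B5, B5–B6, B6–B7, B7–B8
Each bag holds 3 vertices, so the decomposition has width 2, which upper-bounds the treewidth. For the lower bound, G contains the cycle 3–9–4–2–8–5–7–0–1–6–3, so G is not a forest; only forests have treewidth ≤ 1, hence tw(G) ≥ 2. Combining the bounds, tw(G) = 2.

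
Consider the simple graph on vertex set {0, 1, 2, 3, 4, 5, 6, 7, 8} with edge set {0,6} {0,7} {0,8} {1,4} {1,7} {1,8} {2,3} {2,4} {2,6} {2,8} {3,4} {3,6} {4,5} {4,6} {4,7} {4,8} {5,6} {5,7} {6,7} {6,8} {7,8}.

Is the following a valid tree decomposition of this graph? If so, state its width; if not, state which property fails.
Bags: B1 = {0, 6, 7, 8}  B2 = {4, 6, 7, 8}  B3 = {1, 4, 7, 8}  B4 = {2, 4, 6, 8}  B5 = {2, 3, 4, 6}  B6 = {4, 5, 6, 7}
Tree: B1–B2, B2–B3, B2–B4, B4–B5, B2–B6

Yes; width 3.

Checking the three conditions: (i) the bags cover all of {0, 1, 2, 3, 4, 5, 6, 7, 8}; (ii) for each edge, some bag contains both endpoints; (iii) the bags containing any fixed vertex form a subtree. All hold, so the decomposition is valid with width 4 − 1 = 3.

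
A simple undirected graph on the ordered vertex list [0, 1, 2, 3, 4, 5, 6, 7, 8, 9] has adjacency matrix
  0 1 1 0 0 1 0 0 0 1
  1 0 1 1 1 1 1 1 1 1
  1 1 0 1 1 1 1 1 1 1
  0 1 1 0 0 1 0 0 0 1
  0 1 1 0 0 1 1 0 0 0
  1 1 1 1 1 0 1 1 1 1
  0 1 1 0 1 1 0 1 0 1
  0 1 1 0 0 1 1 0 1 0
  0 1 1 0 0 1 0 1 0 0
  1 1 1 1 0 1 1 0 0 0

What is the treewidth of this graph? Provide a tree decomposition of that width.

Each bag holds 5 vertices, so the decomposition has width 4, which upper-bounds the treewidth. For the lower bound, the 5 vertices {0, 1, 2, 5, 9} are pairwise adjacent, and any tree decomposition puts a clique entirely inside one bag — forcing width ≥ 4. Combining the bounds, tw(G) = 4.

Treewidth 4.
Bags: B1 = {1, 2, 3, 5, 9}  B2 = {1, 2, 5, 6, 9}  B3 = {1, 2, 5, 6, 7}  B4 = {1, 2, 4, 5, 6}  B5 = {1, 2, 5, 7, 8}  B6 = {0, 1, 2, 5, 9}
Tree: B1–B2, B2–B3, B2–B4, B3–B5, B1–B6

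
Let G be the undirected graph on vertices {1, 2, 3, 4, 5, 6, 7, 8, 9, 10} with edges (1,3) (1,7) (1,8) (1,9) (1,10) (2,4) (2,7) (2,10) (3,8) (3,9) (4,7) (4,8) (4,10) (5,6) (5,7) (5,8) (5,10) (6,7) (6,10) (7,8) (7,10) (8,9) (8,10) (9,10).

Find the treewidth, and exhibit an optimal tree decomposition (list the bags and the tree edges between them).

Every bag has size at most 4, so the width is 4 − 1 = 3 and tw(G) ≤ 3. Conversely, {1, 8, 9, 10} is a clique of size 4, and the vertices of any clique must share a bag in every tree decomposition; so some bag has ≥ 4 vertices and tw(G) ≥ 3. The upper and lower bounds meet at 3, so that is the treewidth.

Treewidth 3.
Bags: B1 = {1, 7, 8, 10}  B2 = {4, 7, 8, 10}  B3 = {1, 8, 9, 10}  B4 = {5, 7, 8, 10}  B5 = {5, 6, 7, 10}  B6 = {2, 4, 7, 10}  B7 = {1, 3, 8, 9}
Tree: B1–B2, B1–B3, B1–B4, B4–B5, B2–B6, B3–B7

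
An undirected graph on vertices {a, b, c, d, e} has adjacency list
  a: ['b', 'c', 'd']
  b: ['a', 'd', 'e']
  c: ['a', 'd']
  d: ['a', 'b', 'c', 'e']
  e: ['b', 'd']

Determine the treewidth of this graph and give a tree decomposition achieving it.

Treewidth 2.
One such decomposition:
Bags: B1 = {a, c, d}  B2 = {a, b, d}  B3 = {b, d, e}
Tree: B1–B2, B2–B3

Each bag holds 3 vertices, so the decomposition has width 2, which upper-bounds the treewidth. Conversely, {b, d, e} is a clique of size 3, and the vertices of any clique must share a bag in every tree decomposition; so some bag has ≥ 3 vertices and tw(G) ≥ 2. Combining the bounds, tw(G) = 2.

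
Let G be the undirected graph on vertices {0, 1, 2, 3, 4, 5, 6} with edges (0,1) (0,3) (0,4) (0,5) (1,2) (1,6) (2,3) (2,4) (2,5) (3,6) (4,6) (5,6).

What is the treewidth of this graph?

3

A width-3 tree decomposition is:
Bags: B1 = {0, 1, 2, 6}  B2 = {0, 2, 4, 6}  B3 = {0, 2, 5, 6}  B4 = {0, 2, 3, 6}
Tree: B1–B2, B2–B3, B3–B4
Every bag has size at most 4, so the width is 4 − 1 = 3 and tw(G) ≤ 3. For the lower bound: the 4 vertex sets {0,1}, {4,6}, {2}, {5} are disjoint, each induces a connected subgraph, and every pair is joined by at least one edge of G. Contracting each set to a single vertex therefore yields K_{4} as a minor, and since treewidth is minor-monotone, tw(G) ≥ tw(K_{4}) = 3. Hence tw(G) = 3 exactly.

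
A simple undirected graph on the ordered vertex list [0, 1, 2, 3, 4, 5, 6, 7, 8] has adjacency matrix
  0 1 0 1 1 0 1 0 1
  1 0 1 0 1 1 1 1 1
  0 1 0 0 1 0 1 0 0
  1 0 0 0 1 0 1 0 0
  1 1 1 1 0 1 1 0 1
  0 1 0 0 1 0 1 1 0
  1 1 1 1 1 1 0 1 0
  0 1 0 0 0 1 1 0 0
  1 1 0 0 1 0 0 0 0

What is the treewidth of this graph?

A width-3 tree decomposition is:
Bags: B1 = {1, 4, 5, 6}  B2 = {0, 1, 4, 6}  B3 = {1, 5, 6, 7}  B4 = {0, 1, 4, 8}  B5 = {1, 2, 4, 6}  B6 = {0, 3, 4, 6}
Tree: B1–B2, B1–B3, B2–B4, B2–B5, B2–B6
Every bag has size at most 4, so the width is 4 − 1 = 3 and tw(G) ≤ 3. For the lower bound, the 4 vertices {0, 1, 4, 8} are pairwise adjacent, and any tree decomposition puts a clique entirely inside one bag — forcing width ≥ 3. Hence tw(G) = 3 exactly.

3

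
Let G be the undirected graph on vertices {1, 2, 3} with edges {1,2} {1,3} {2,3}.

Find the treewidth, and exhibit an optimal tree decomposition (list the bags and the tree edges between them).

A single bag containing all 3 vertices is trivially a valid decomposition of width 2. Conversely, {1, 2, 3} is a clique of size 3, and the vertices of any clique must share a bag in every tree decomposition; so some bag has ≥ 3 vertices and tw(G) ≥ 2. Therefore the treewidth is 2.

Treewidth 2.
One such decomposition:
Bags: B1 = {1, 2, 3}
Tree: (single bag)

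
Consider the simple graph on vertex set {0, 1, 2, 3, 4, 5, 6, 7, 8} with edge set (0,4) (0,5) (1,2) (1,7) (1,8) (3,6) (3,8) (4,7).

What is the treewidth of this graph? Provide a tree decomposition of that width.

Treewidth 1.
One optimal decomposition is:
Bags: B1 = {1, 7}  B2 = {1, 8}  B3 = {3, 8}  B4 = {3, 6}  B5 = {4, 7}  B6 = {0, 4}  B7 = {1, 2}  B8 = {0, 5}
Tree: B1–B2, B2–B3, B3–B4, B1–B5, B5–B6, B1–B7, B6–B8

Every bag has size at most 2, so the width is 2 − 1 = 1 and tw(G) ≤ 1. Since G has at least one edge (e.g. 1–7), it is not an edgeless graph, so tw(G) ≥ 1. Therefore the treewidth is 1.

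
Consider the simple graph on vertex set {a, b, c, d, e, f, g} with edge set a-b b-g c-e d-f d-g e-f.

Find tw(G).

1

A width-1 tree decomposition is:
Bags: B1 = {c, e}  B2 = {e, f}  B3 = {d, f}  B4 = {d, g}  B5 = {b, g}  B6 = {a, b}
Tree: B1–B2, B2–B3, B3–B4, B4–B5, B5–B6
The largest bag has 2 vertices, giving width 1; this decomposition certifies tw(G) ≤ 1. Any graph with an edge has treewidth ≥ 1, and G has the edge c–e. Therefore the treewidth is 1.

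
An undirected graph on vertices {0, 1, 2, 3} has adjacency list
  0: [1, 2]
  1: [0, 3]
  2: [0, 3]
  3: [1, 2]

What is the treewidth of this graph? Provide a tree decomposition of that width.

Every bag has size at most 3, so the width is 3 − 1 = 2 and tw(G) ≤ 2. For the lower bound, G contains the cycle 2–0–1–3–2, so G is not a forest; only forests have treewidth ≤ 1, hence tw(G) ≥ 2. The upper and lower bounds meet at 2, so that is the treewidth.

Treewidth 2.
One such decomposition:
Bags: B1 = {0, 1, 2}  B2 = {1, 2, 3}
Tree: B1–B2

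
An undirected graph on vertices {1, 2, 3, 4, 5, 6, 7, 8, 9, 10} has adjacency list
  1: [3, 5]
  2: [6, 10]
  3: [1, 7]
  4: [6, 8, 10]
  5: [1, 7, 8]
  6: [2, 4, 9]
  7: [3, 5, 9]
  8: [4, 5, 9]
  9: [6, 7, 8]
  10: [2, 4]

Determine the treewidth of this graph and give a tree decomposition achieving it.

Each bag holds 3 vertices, so the decomposition has width 2, which upper-bounds the treewidth. For the lower bound, G contains the cycle 3–1–5–7–3, so G is not a forest; only forests have treewidth ≤ 1, hence tw(G) ≥ 2. Combining the bounds, tw(G) = 2.

Treewidth 2.
One optimal decomposition is:
Bags: B1 = {1, 3, 7}  B2 = {1, 5, 7}  B3 = {5, 7, 9}  B4 = {5, 8, 9}  B5 = {6, 8, 9}  B6 = {4, 6, 8}  B7 = {2, 4, 6}  B8 = {2, 4, 10}
Tree: B1–B2, B2–B3, B3–B4, B4–B5, B5–B6, B6–B7, B7–B8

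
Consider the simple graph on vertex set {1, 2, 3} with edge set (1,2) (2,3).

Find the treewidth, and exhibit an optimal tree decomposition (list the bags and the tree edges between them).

The largest bag has 2 vertices, giving width 1; this decomposition certifies tw(G) ≤ 1. G has an edge, so its treewidth is at least 1. Combining the bounds, tw(G) = 1.

Treewidth 1.
One such decomposition:
Bags: B1 = {2, 3}  B2 = {1, 2}
Tree: B1–B2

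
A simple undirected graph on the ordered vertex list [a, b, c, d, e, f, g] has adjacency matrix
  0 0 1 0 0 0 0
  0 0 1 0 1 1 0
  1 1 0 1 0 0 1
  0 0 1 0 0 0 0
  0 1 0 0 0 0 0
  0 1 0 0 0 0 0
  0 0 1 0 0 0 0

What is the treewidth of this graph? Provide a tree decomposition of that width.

Treewidth 1.
One optimal decomposition is:
Bags: B1 = {b, c}  B2 = {b, e}  B3 = {c, g}  B4 = {b, f}  B5 = {a, c}  B6 = {c, d}
Tree: B1–B2, B1–B3, B2–B4, B1–B5, B3–B6

Each bag holds 2 vertices, so the decomposition has width 1, which upper-bounds the treewidth. Since G has at least one edge (e.g. c–b), it is not an edgeless graph, so tw(G) ≥ 1. Hence tw(G) = 1 exactly.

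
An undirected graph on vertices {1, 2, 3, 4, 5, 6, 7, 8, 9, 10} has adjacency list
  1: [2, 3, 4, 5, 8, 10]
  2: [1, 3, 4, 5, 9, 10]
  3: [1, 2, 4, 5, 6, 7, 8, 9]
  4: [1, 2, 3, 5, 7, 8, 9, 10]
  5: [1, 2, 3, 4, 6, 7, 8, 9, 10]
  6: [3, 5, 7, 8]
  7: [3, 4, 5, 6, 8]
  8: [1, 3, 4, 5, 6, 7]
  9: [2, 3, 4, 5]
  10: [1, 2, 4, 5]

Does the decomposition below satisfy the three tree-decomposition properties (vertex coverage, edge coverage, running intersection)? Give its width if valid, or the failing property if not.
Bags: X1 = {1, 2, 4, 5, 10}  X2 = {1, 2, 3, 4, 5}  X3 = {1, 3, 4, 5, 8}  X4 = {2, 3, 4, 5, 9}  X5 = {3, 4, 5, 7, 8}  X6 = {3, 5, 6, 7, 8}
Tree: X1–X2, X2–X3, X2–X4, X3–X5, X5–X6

Yes; width 4.

Vertex coverage: the bags together contain {1, 2, 3, 4, 5, 6, 7, 8, 9, 10}, the full vertex set. Edge coverage: each edge of G has both endpoints in at least one bag. Running intersection: for every vertex, the bags containing it form a connected subtree. All three properties hold, so this is a valid tree decomposition of width max|bag| − 1 = 4, and hence tw(G) ≤ 4.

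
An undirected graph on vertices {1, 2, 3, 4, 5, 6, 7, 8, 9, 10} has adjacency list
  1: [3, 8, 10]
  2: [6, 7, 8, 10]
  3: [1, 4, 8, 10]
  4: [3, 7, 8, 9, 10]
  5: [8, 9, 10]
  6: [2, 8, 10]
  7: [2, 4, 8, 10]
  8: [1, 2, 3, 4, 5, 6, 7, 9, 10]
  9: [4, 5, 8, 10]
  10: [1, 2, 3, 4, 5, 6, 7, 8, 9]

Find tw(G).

A width-3 tree decomposition is:
Bags: B1 = {3, 4, 8, 10}  B2 = {4, 7, 8, 10}  B3 = {2, 7, 8, 10}  B4 = {4, 8, 9, 10}  B5 = {2, 6, 8, 10}  B6 = {1, 3, 8, 10}  B7 = {5, 8, 9, 10}
Tree: B1–B2, B2–B3, B2–B4, B3–B5, B1–B6, B4–B7
Each bag holds 4 vertices, so the decomposition has width 3, which upper-bounds the treewidth. For the lower bound, the 4 vertices {1, 3, 8, 10} are pairwise adjacent, and any tree decomposition puts a clique entirely inside one bag — forcing width ≥ 3. Therefore the treewidth is 3.

3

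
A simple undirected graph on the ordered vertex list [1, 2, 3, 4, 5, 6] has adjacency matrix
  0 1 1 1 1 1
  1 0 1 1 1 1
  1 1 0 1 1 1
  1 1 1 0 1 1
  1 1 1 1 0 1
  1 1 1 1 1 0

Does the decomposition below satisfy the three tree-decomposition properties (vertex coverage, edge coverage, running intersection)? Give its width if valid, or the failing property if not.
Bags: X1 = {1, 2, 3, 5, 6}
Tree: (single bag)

A tree decomposition must satisfy three properties: every vertex lies in some bag; for every edge, both endpoints lie together in some bag; and for every vertex, the bags containing it form a connected subtree. Here vertex 4 appears in no bag, so the decomposition is invalid.

No — vertex 4 appears in no bag.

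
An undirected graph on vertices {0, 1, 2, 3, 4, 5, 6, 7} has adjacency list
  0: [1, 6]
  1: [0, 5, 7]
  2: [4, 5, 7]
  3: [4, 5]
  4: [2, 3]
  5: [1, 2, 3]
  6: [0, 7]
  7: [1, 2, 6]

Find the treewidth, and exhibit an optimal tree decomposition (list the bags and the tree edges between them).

The largest bag has 3 vertices, giving width 2; this decomposition certifies tw(G) ≤ 2. Since 4–3–5–2–4 is a cycle in G, G is not acyclic. Forests are exactly the graphs of treewidth ≤ 1, so tw(G) ≥ 2. The upper and lower bounds meet at 2, so that is the treewidth.

Treewidth 2.
One such decomposition:
Bags: B1 = {2, 3, 4}  B2 = {2, 3, 5}  B3 = {2, 5, 7}  B4 = {1, 5, 7}  B5 = {1, 6, 7}  B6 = {0, 1, 6}
Tree: B1–B2, B2–B3, B3–B4, B4–B5, B5–B6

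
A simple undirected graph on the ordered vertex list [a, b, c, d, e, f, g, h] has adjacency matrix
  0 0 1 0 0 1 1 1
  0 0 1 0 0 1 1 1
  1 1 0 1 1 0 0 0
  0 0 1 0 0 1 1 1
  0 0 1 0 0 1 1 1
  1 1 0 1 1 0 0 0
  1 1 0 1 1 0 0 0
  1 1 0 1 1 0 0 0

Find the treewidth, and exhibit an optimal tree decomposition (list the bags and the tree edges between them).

Treewidth 4.
One such decomposition:
Bags: B1 = {b, c, f, g, h}  B2 = {c, e, f, g, h}  B3 = {a, c, f, g, h}  B4 = {c, d, f, g, h}
Tree: B1–B2, B2–B3, B3–B4

Every bag has size at most 5, so the width is 5 − 1 = 4 and tw(G) ≤ 4. For the lower bound: the 5 vertex sets {b,h}, {c,e}, {a,g}, {f}, {d} are disjoint, each induces a connected subgraph, and every pair is joined by at least one edge of G. Contracting each set to a single vertex therefore yields K_{5} as a minor, and since treewidth is minor-monotone, tw(G) ≥ tw(K_{5}) = 4. Hence tw(G) = 4 exactly.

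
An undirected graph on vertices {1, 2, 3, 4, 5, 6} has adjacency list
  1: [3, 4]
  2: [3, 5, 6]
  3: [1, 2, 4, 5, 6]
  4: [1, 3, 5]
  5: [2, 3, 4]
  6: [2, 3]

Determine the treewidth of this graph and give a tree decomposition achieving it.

Treewidth 2.
One such decomposition:
Bags: B1 = {3, 4, 5}  B2 = {1, 3, 4}  B3 = {2, 3, 5}  B4 = {2, 3, 6}
Tree: B1–B2, B1–B3, B3–B4

Every bag has size at most 3, so the width is 3 − 1 = 2 and tw(G) ≤ 2. For the lower bound, the 3 vertices {1, 3, 4} are pairwise adjacent, and any tree decomposition puts a clique entirely inside one bag — forcing width ≥ 2. Therefore the treewidth is 2.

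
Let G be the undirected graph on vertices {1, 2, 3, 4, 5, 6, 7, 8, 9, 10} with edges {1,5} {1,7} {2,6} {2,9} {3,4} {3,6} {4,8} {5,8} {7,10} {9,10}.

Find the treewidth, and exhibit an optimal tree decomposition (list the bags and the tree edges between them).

The largest bag has 3 vertices, giving width 2; this decomposition certifies tw(G) ≤ 2. The edges 8–5–1–7–10–9–2–6–3–4–8 form a cycle, so G is not a tree and its treewidth is at least 2. Therefore the treewidth is 2.

Treewidth 2.
Bags: B1 = {1, 5, 8}  B2 = {1, 7, 8}  B3 = {7, 8, 10}  B4 = {8, 9, 10}  B5 = {2, 8, 9}  B6 = {2, 6, 8}  B7 = {3, 6, 8}  B8 = {3, 4, 8}
Tree: B1–B2, B2–B3, B3–B4, B4–B5, B5–B6, B6–B7, B7–B8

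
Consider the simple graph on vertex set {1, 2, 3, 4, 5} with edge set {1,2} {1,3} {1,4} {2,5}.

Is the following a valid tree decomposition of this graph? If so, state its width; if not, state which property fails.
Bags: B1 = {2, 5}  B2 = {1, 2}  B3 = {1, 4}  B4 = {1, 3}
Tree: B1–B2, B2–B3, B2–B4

Yes; width 1.

Every vertex of G appears in some bag (union = {1, 2, 3, 4, 5}); every edge is covered by a bag; and for each vertex v the set of bags containing v is connected in the bag tree. The decomposition is therefore valid. The largest bag has 2 vertices, so the width is 1.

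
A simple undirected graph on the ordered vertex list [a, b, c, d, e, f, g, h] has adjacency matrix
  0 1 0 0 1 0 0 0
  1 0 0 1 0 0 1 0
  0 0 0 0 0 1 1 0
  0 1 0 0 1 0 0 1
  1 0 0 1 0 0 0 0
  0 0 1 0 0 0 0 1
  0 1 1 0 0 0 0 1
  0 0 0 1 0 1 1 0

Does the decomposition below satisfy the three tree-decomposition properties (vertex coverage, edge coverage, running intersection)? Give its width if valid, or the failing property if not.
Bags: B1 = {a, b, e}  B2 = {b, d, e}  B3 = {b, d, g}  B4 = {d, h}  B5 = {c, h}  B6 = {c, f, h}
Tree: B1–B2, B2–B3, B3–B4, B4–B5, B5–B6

No — edge (g,h) lies in no bag.

A tree decomposition must satisfy three properties: every vertex lies in some bag; for every edge, both endpoints lie together in some bag; and for every vertex, the bags containing it form a connected subtree. Here edge (g,h) lies in no bag, so the decomposition is invalid.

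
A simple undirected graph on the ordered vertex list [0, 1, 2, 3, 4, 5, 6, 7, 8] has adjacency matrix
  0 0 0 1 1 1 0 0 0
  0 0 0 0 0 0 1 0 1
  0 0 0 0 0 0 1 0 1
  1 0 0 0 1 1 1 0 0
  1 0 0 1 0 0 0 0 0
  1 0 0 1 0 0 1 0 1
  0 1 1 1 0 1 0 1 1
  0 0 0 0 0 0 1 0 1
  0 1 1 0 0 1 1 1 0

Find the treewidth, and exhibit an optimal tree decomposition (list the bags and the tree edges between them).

Each bag holds 3 vertices, so the decomposition has width 2, which upper-bounds the treewidth. Conversely, {0, 3, 4} is a clique of size 3, and the vertices of any clique must share a bag in every tree decomposition; so some bag has ≥ 3 vertices and tw(G) ≥ 2. Combining the bounds, tw(G) = 2.

Treewidth 2.
One such decomposition:
Bags: B1 = {3, 5, 6}  B2 = {5, 6, 8}  B3 = {1, 6, 8}  B4 = {0, 3, 5}  B5 = {2, 6, 8}  B6 = {6, 7, 8}  B7 = {0, 3, 4}
Tree: B1–B2, B2–B3, B1–B4, B3–B5, B2–B6, B4–B7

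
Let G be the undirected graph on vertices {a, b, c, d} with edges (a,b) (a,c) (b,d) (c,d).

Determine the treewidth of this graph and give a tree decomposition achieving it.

The largest bag has 3 vertices, giving width 2; this decomposition certifies tw(G) ≤ 2. For the lower bound, G contains the cycle d–b–a–c–d, so G is not a forest; only forests have treewidth ≤ 1, hence tw(G) ≥ 2. The upper and lower bounds meet at 2, so that is the treewidth.

Treewidth 2.
One such decomposition:
Bags: B1 = {a, b, d}  B2 = {a, c, d}
Tree: B1–B2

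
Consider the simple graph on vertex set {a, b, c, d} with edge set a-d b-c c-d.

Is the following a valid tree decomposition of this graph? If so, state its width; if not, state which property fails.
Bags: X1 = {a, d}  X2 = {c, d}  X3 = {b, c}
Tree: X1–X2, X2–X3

Vertex coverage: the bags together contain {a, b, c, d}, the full vertex set. Edge coverage: each edge of G has both endpoints in at least one bag. Running intersection: for every vertex, the bags containing it form a connected subtree. All three properties hold, so this is a valid tree decomposition of width max|bag| − 1 = 1, and hence tw(G) ≤ 1.

Yes; width 1.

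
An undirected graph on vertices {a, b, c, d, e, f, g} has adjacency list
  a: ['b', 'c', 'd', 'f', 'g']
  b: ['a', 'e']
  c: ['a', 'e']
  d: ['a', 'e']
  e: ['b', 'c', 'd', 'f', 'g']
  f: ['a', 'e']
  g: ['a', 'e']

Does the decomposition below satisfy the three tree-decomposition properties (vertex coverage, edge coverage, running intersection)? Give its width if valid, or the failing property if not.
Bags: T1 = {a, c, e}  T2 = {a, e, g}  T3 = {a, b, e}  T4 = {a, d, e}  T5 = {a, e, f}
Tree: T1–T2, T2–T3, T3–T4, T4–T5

Every vertex of G appears in some bag (union = {a, b, c, d, e, f, g}); every edge is covered by a bag; and for each vertex v the set of bags containing v is connected in the bag tree. The decomposition is therefore valid. The largest bag has 3 vertices, so the width is 2.

Yes; width 2.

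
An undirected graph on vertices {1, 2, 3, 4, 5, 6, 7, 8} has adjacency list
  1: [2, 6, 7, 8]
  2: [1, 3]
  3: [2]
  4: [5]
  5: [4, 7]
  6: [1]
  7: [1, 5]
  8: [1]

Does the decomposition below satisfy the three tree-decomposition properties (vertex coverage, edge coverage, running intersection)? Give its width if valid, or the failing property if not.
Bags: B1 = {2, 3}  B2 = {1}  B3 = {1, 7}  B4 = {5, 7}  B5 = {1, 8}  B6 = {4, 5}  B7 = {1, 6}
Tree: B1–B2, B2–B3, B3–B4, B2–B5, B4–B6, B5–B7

No — edge (2,1) lies in no bag.

A tree decomposition must satisfy three properties: every vertex lies in some bag; for every edge, both endpoints lie together in some bag; and for every vertex, the bags containing it form a connected subtree. Here edge (2,1) lies in no bag, so the decomposition is invalid.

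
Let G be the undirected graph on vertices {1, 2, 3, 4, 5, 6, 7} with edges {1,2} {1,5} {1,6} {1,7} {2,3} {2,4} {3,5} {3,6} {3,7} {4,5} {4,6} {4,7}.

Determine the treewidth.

3

A width-3 tree decomposition is:
Bags: B1 = {1, 3, 4, 7}  B2 = {1, 3, 4, 5}  B3 = {1, 2, 3, 4}  B4 = {1, 3, 4, 6}
Tree: B1–B2, B2–B3, B3–B4
Every bag has size at most 4, so the width is 4 − 1 = 3 and tw(G) ≤ 3. For the lower bound: the 4 vertex sets {1,7}, {4,5}, {3}, {2} are disjoint, each induces a connected subgraph, and every pair is joined by at least one edge of G. Contracting each set to a single vertex therefore yields K_{4} as a minor, and since treewidth is minor-monotone, tw(G) ≥ tw(K_{4}) = 3. The upper and lower bounds meet at 3, so that is the treewidth.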